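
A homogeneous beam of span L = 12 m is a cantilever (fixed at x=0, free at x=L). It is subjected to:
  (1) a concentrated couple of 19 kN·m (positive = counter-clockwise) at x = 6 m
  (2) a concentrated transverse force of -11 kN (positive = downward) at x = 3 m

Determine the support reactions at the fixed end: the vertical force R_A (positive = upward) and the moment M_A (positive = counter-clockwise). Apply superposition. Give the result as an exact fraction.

Load 1 — applied couple M₀=19 kN·m at a=6 m (b=L-a=6):
  R_A = 0 kN
  M_A = -M₀ = -19 kN·m
Load 2 — point force P=-11 kN at a=3 m (b=L-a=9):
  R_A = P = (-11) = -11 kN
  M_A = Pa = (-11)·3 = -33 kN·m
Superposition: R_A = -11 kN, M_A = -52 kN·m

R_A = -11 kN, M_A = -52 kN·m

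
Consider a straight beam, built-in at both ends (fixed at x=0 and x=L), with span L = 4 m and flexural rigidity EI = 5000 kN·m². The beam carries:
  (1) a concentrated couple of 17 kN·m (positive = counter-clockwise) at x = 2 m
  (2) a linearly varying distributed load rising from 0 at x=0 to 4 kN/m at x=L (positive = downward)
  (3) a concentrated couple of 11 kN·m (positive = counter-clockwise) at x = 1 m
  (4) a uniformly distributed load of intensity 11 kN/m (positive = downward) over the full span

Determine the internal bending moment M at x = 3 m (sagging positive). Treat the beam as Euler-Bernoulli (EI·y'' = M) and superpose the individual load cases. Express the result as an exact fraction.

Load 1 — applied couple M₀=17 kN·m at a=2 m (b=L-a=2):
  M_1 = R_Ax - M_A - M₀  [x>a] with R_A=51/8, M_A=17/4 = (51/8)·3 - (17/4) - 17 = -17/8 kN·m
Load 2 — triangular load w₀=4 kN/m (0→w₀ over full span):
  M_2 = 3w₀Lx/20 - w₀L²/30 - w₀x³/(6L) = 3·4·4·3/20 - 4·4²/30 - 4·3³/(6·4) = 17/30 kN·m
Load 3 — applied couple M₀=11 kN·m at a=1 m (b=L-a=3):
  M_3 = R_Ax - M_A - M₀  [x>a] with R_A=99/32, M_A=-33/16 = (99/32)·3 - (-33/16) - 11 = 11/32 kN·m
Load 4 — uniform load w=11 kN/m over full span:
  M_4 = wLx/2 - wL²/12 - wx²/2 = 11·4·3/2 - 11·4²/12 - 11·3²/2 = 11/6 kN·m
Superposition: M = Σ M_i = 99/160 kN·m ≈ 0.618750 kN·m

M(3) = 99/160 kN·m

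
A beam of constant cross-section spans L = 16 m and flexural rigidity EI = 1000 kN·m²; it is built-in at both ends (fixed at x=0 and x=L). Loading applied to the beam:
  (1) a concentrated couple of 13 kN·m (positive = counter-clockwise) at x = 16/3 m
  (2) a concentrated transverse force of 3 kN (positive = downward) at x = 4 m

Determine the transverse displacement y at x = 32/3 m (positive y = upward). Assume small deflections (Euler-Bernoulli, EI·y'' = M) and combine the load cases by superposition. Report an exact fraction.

Load 1 — applied couple M₀=13 kN·m at a=16/3 m (b=L-a=32/3):
  y_1 = (R_Ax³/6 - M_Ax²/2 - M₀(x-a)²/2)/EI  [x>a] with R_A=13/12, M_A=0 = ((13/12)·(32/3)³/6 - 0·(32/3)²/2 - 13·((32/3)-(16/3))²/2)/1000 = 208/6075 m
Load 2 — point force P=3 kN at a=4 m (b=L-a=12):
  y_2 = -Pa²(L-x)²(3bL-(3b+a)(L-x))/(6L³EI)  [x>a] = -3·4²·(16-(32/3))²·(3·12·16-(3·12+4)·(16-(32/3)))/(6·16³·1000) = -68/3375 m
Superposition: y = Σ y_i = 428/30375 m ≈ 0.014091 m

y(32/3) = 428/30375 m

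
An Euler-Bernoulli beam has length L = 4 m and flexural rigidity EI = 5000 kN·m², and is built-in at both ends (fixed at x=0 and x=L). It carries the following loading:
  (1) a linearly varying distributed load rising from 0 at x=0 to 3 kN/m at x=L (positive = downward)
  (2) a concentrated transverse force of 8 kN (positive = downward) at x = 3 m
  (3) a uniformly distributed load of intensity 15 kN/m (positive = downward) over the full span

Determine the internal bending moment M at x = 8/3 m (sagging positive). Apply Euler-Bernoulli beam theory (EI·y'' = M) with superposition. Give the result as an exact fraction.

M(8/3) = 2519/270 kN·m

Load 1 — triangular load w₀=3 kN/m (0→w₀ over full span):
  M_1 = 3w₀Lx/20 - w₀L²/30 - w₀x³/(6L) = 3·3·4·(8/3)/20 - 3·4²/30 - 3·(8/3)³/(6·4) = 112/135 kN·m
Load 2 — point force P=8 kN at a=3 m (b=L-a=1):
  M_2 = Pb²(3a+b)x/L³ - Pab²/L²  [x≤a] = 8·1²·(3·3+1)·(8/3)/4³ - 8·3·1²/4² = 11/6 kN·m
Load 3 — uniform load w=15 kN/m over full span:
  M_3 = wLx/2 - wL²/12 - wx²/2 = 15·4·(8/3)/2 - 15·4²/12 - 15·(8/3)²/2 = 20/3 kN·m
Superposition: M = Σ M_i = 2519/270 kN·m ≈ 9.329630 kN·m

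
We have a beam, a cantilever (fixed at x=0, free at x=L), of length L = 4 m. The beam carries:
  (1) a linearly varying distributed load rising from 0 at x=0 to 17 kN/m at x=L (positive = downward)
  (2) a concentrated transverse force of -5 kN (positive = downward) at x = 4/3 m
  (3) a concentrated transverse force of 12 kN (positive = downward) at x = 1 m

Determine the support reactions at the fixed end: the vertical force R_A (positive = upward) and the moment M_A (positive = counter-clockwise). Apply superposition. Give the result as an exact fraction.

R_A = 41 kN, M_A = 96 kN·m

Load 1 — triangular load w₀=17 kN/m (0→w₀ over full span):
  R_A = w₀L/2 = 17·4/2 = 34 kN
  M_A = w₀L²/3 = 17·4²/3 = 272/3 kN·m
Load 2 — point force P=-5 kN at a=4/3 m (b=L-a=8/3):
  R_A = P = (-5) = -5 kN
  M_A = Pa = (-5)·(4/3) = -20/3 kN·m
Load 3 — point force P=12 kN at a=1 m (b=L-a=3):
  R_A = P = 12 kN
  M_A = Pa = 12·1 = 12 kN·m
Superposition: R_A = 41 kN, M_A = 96 kN·m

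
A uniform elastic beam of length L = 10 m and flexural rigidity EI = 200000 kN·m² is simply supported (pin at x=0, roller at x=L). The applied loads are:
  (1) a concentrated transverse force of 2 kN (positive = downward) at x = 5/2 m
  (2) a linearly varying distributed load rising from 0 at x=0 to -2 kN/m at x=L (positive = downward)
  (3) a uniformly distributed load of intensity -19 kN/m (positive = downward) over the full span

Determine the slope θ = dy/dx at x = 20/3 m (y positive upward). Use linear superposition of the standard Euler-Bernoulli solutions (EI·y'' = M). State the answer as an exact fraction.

θ(20/3) = -61409/31104000 rad

Load 1 — point force P=2 kN at a=5/2 m (b=L-a=15/2):
  θ_1 = -Pa(2L²-6Lx+3x²+a²)/(6LEI)  [x>a] = -2·(5/2)·(2·10²-6·10·(20/3)+3·(20/3)²+(5/2)²)/(6·10·200000) = 29/1152000 rad
Load 2 — triangular load w₀=-2 kN/m (0→w₀ over full span):
  θ_2 = -w₀(7L⁴-30L²x²+15x⁴)/(360LEI) = -(-2)·(7·10⁴-30·10²·(20/3)²+15·(20/3)⁴)/(360·10·200000) = -91/972000 rad
Load 3 — uniform load w=-19 kN/m over full span:
  θ_3 = -w(L³-6Lx²+4x³)/(24EI) = -(-19)·(10³-6·10·(20/3)²+4·(20/3)³)/(24·200000) = -247/129600 rad
Superposition: θ = Σ θ_i = -61409/31104000 rad ≈ -0.001974 rad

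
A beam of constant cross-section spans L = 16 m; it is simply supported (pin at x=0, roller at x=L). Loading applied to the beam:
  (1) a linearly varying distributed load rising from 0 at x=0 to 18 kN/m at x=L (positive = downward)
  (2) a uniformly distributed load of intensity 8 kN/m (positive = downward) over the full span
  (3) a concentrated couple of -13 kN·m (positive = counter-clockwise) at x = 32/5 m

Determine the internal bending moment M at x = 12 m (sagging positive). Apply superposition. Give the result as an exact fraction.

M(12) = 1789/4 kN·m

Load 1 — triangular load w₀=18 kN/m (0→w₀ over full span):
  M_1 = w₀Lx/6 - w₀x³/(6L) = 18·16·12/6 - 18·12³/(6·16) = 252 kN·m
Load 2 — uniform load w=8 kN/m over full span:
  M_2 = wx(L-x)/2 = 8·12·(16-12)/2 = 192 kN·m
Load 3 — applied couple M₀=-13 kN·m at a=32/5 m (b=L-a=48/5):
  M_3 = M₀x/L - M₀  [x>a] = (-13)·12/16 - (-13) = 13/4 kN·m
Superposition: M = Σ M_i = 1789/4 kN·m ≈ 447.250000 kN·m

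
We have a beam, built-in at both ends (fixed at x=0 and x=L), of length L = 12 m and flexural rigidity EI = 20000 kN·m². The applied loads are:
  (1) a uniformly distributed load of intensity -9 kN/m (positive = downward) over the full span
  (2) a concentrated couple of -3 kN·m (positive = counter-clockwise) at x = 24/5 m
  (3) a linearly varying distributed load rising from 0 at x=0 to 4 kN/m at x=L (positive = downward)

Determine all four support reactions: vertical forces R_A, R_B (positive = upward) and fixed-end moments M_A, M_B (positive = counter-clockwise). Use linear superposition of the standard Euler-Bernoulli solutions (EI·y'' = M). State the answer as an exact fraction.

R_A = -1179/25 kN, M_A = -2229/25 kN·m, R_B = -921/25 kN, M_B = 1956/25 kN·m

Load 1 — uniform load w=-9 kN/m over full span:
  R_A = wL/2 = (-9)·12/2 = -54 kN
  M_A = wL²/12 = (-9)·12²/12 = -108 kN·m
  R_B = wL/2 = (-9)·12/2 = -54 kN
  M_B = -wL²/12 = -(-9)·12²/12 = 108 kN·m
Load 2 — applied couple M₀=-3 kN·m at a=24/5 m (b=L-a=36/5):
  R_A = 6M₀ab/L³ = 6·(-3)·(24/5)·(36/5)/12³ = -9/25 kN
  M_A = M₀b(2a-b)/L² = (-3)·(36/5)·(2·(24/5)-(36/5))/12² = -9/25 kN·m
  R_B = -6M₀ab/L³ = -6·(-3)·(24/5)·(36/5)/12³ = 9/25 kN
  M_B = M₀a(2b-a)/L² = (-3)·(24/5)·(2·(36/5)-(24/5))/12² = -24/25 kN·m
Load 3 — triangular load w₀=4 kN/m (0→w₀ over full span):
  R_A = 3w₀L/20 = 3·4·12/20 = 36/5 kN
  M_A = w₀L²/30 = 4·12²/30 = 96/5 kN·m
  R_B = 7w₀L/20 = 7·4·12/20 = 84/5 kN
  M_B = -w₀L²/20 = -4·12²/20 = -144/5 kN·m
Superposition: R_A = -1179/25 kN, M_A = -2229/25 kN·m, R_B = -921/25 kN, M_B = 1956/25 kN·m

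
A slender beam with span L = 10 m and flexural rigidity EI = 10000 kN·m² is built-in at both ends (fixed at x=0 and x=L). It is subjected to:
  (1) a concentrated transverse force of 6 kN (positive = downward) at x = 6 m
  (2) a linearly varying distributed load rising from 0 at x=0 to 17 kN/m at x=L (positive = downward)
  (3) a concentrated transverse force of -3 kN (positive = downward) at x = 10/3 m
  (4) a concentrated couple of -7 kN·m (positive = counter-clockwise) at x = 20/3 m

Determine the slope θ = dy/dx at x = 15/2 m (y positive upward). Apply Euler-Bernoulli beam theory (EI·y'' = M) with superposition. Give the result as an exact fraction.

Load 1 — point force P=6 kN at a=6 m (b=L-a=4):
  θ_1 = Pa²(L-x)(2bL-(3b+a)(L-x))/(2L³EI)  [x>a] = 6·6²·(10-(15/2))·(2·4·10-(3·4+6)·(10-(15/2)))/(2·10³·10000) = 189/200000 rad
Load 2 — triangular load w₀=17 kN/m (0→w₀ over full span):
  θ_2 = -w₀(2x(L-x)(L-2x)(x+2L)+x²(L-x)²)/(120LEI) = -17·(2·(15/2)·(10-(15/2))·(10-2·(15/2))·((15/2)+2·10)+(15/2)²·(10-(15/2))²)/(120·10·10000) = 697/102400 rad
Load 3 — point force P=-3 kN at a=10/3 m (b=L-a=20/3):
  θ_3 = Pa²(L-x)(2bL-(3b+a)(L-x))/(2L³EI)  [x>a] = (-3)·(10/3)²·(10-(15/2))·(2·(20/3)·10-(3·(20/3)+(10/3))·(10-(15/2)))/(2·10³·10000) = -1/3200 rad
Load 4 — applied couple M₀=-7 kN·m at a=20/3 m (b=L-a=10/3):
  θ_4 = (R_Ax²/2 - M_Ax - M₀(x-a))/EI  [x>a] with R_A=-14/15, M_A=-7/3 = ((-14/15)·(15/2)²/2 - (-7/3)·(15/2) - (-7)·((15/2)-(20/3)))/10000 = -7/24000 rad
Superposition: θ = Σ θ_i = 274463/38400000 rad ≈ 0.007147 rad

θ(15/2) = 274463/38400000 rad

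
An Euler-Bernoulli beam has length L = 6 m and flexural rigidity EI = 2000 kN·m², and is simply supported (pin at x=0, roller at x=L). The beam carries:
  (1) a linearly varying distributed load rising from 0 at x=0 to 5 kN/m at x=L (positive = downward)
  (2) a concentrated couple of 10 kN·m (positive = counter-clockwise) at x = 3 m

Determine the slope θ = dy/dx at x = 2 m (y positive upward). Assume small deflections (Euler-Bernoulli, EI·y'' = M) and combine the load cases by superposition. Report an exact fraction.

θ(2) = -193/36000 rad

Load 1 — triangular load w₀=5 kN/m (0→w₀ over full span):
  θ_1 = -w₀(7L⁴-30L²x²+15x⁴)/(360LEI) = -5·(7·6⁴-30·6²·2²+15·2⁴)/(360·6·2000) = -13/2250 rad
Load 2 — applied couple M₀=10 kN·m at a=3 m (b=L-a=3):
  θ_2 = (M₀x²/(2L)+C₁)/EI  [x≤a] with C₁=M₀(3b²-L²)/(6L)=-5/2 = (10·2²/(2·6)+(-5/2))/2000 = 1/2400 rad
Superposition: θ = Σ θ_i = -193/36000 rad ≈ -0.005361 rad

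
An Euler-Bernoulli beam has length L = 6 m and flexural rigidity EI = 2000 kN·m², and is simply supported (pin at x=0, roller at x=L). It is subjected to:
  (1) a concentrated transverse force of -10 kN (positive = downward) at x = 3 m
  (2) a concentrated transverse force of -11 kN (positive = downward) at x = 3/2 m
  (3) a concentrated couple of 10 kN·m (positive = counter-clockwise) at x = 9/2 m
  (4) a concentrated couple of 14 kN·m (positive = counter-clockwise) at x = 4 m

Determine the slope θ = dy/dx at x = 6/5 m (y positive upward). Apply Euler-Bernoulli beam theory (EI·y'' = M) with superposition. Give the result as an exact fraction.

θ(6/5) = 48091/4800000 rad

Load 1 — point force P=-10 kN at a=3 m (b=L-a=3):
  θ_1 = -Pb(L²-b²-3x²)/(6LEI)  [x≤a] = -(-10)·3·(6²-3²-3·(6/5)²)/(6·6·2000) = 189/20000 rad
Load 2 — point force P=-11 kN at a=3/2 m (b=L-a=9/2):
  θ_2 = -Pb(L²-b²-3x²)/(6LEI)  [x≤a] = -(-11)·(9/2)·(6²-(9/2)²-3·(6/5)²)/(6·6·2000) = 12573/1600000 rad
Load 3 — applied couple M₀=10 kN·m at a=9/2 m (b=L-a=3/2):
  θ_3 = (M₀x²/(2L)+C₁)/EI  [x≤a] with C₁=M₀(3b²-L²)/(6L)=-65/8 = (10·(6/5)²/(2·6)+(-65/8))/2000 = -277/80000 rad
Load 4 — applied couple M₀=14 kN·m at a=4 m (b=L-a=2):
  θ_4 = (M₀x²/(2L)+C₁)/EI  [x≤a] with C₁=M₀(3b²-L²)/(6L)=-28/3 = (14·(6/5)²/(2·6)+(-28/3))/2000 = -287/75000 rad
Superposition: θ = Σ θ_i = 48091/4800000 rad ≈ 0.010019 rad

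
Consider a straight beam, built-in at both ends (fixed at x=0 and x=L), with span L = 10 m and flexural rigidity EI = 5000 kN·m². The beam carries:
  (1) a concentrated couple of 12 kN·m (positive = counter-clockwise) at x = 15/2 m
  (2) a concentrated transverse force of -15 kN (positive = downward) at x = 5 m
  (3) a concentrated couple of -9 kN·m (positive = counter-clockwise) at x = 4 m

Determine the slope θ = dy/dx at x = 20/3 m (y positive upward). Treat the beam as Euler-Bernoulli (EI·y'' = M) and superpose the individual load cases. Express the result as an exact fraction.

Load 1 — applied couple M₀=12 kN·m at a=15/2 m (b=L-a=5/2):
  θ_1 = (R_Ax²/2 - M_Ax)/EI  [x≤a] with R_A=27/20, M_A=15/4 = ((27/20)·(20/3)²/2 - (15/4)·(20/3))/5000 = 1/1000 rad
Load 2 — point force P=-15 kN at a=5 m (b=L-a=5):
  θ_2 = Pa²(L-x)(2bL-(3b+a)(L-x))/(2L³EI)  [x>a] = (-15)·5²·(10-(20/3))·(2·5·10-(3·5+5)·(10-(20/3)))/(2·10³·5000) = -1/240 rad
Load 3 — applied couple M₀=-9 kN·m at a=4 m (b=L-a=6):
  θ_3 = (R_Ax²/2 - M_Ax - M₀(x-a))/EI  [x>a] with R_A=-162/125, M_A=-27/25 = ((-162/125)·(20/3)²/2 - (-27/25)·(20/3) - (-9)·((20/3)-4))/5000 = 3/6250 rad
Superposition: θ = Σ θ_i = -403/150000 rad ≈ -0.002687 rad

θ(20/3) = -403/150000 rad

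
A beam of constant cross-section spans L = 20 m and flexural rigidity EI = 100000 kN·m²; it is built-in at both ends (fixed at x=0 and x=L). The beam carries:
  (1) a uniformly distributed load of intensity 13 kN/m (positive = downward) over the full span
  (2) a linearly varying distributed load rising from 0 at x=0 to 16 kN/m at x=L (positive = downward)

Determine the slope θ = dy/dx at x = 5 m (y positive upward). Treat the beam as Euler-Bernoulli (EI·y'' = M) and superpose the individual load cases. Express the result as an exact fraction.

Load 1 — uniform load w=13 kN/m over full span:
  θ_1 = -wx(L-x)(L-2x)/(12EI) = -13·5·(20-5)·(20-2·5)/(12·100000) = -13/1600 rad
Load 2 — triangular load w₀=16 kN/m (0→w₀ over full span):
  θ_2 = -w₀(2x(L-x)(L-2x)(x+2L)+x²(L-x)²)/(120LEI) = -16·(2·5·(20-5)·(20-2·5)·(5+2·20)+5²·(20-5)²)/(120·20·100000) = -39/8000 rad
Superposition: θ = Σ θ_i = -13/1000 rad ≈ -0.013000 rad

θ(5) = -13/1000 rad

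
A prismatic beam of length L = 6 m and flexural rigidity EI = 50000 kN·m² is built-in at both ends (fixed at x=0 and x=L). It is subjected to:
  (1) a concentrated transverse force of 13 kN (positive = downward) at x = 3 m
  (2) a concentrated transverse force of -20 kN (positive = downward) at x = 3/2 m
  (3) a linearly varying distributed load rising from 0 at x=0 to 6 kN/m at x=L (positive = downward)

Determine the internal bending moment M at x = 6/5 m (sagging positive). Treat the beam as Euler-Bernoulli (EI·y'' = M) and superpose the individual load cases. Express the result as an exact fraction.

Load 1 — point force P=13 kN at a=3 m (b=L-a=3):
  M_1 = Pb²(3a+b)x/L³ - Pab²/L²  [x≤a] = 13·3²·(3·3+3)·(6/5)/6³ - 13·3·3²/6² = -39/20 kN·m
Load 2 — point force P=-20 kN at a=3/2 m (b=L-a=9/2):
  M_2 = Pb²(3a+b)x/L³ - Pab²/L²  [x≤a] = (-20)·(9/2)²·(3·(3/2)+(9/2))·(6/5)/6³ - (-20)·(3/2)·(9/2)²/6² = -27/8 kN·m
Load 3 — triangular load w₀=6 kN/m (0→w₀ over full span):
  M_3 = 3w₀Lx/20 - w₀L²/30 - w₀x³/(6L) = 3·6·6·(6/5)/20 - 6·6²/30 - 6·(6/5)³/(6·6) = -126/125 kN·m
Superposition: M = Σ M_i = -6333/1000 kN·m ≈ -6.333000 kN·m

M(6/5) = -6333/1000 kN·m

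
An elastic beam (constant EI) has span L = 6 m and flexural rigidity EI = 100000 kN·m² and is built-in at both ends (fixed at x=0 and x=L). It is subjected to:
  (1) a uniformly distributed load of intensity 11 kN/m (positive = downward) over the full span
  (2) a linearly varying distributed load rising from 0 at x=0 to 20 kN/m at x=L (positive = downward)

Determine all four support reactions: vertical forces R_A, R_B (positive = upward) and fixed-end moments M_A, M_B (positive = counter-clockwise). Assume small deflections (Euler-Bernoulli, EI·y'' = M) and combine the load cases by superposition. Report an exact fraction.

R_A = 51 kN, M_A = 57 kN·m, R_B = 75 kN, M_B = -69 kN·m

Load 1 — uniform load w=11 kN/m over full span:
  R_A = wL/2 = 11·6/2 = 33 kN
  M_A = wL²/12 = 11·6²/12 = 33 kN·m
  R_B = wL/2 = 11·6/2 = 33 kN
  M_B = -wL²/12 = -11·6²/12 = -33 kN·m
Load 2 — triangular load w₀=20 kN/m (0→w₀ over full span):
  R_A = 3w₀L/20 = 3·20·6/20 = 18 kN
  M_A = w₀L²/30 = 20·6²/30 = 24 kN·m
  R_B = 7w₀L/20 = 7·20·6/20 = 42 kN
  M_B = -w₀L²/20 = -20·6²/20 = -36 kN·m
Superposition: R_A = 51 kN, M_A = 57 kN·m, R_B = 75 kN, M_B = -69 kN·m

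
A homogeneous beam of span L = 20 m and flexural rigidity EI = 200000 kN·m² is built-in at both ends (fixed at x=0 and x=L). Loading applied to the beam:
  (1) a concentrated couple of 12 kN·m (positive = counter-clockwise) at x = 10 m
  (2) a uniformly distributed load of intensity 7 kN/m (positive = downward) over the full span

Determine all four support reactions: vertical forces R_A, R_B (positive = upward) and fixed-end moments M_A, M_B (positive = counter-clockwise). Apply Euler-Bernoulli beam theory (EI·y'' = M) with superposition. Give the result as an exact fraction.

Load 1 — applied couple M₀=12 kN·m at a=10 m (b=L-a=10):
  R_A = 6M₀ab/L³ = 6·12·10·10/20³ = 9/10 kN
  M_A = M₀b(2a-b)/L² = 12·10·(2·10-10)/20² = 3 kN·m
  R_B = -6M₀ab/L³ = -6·12·10·10/20³ = -9/10 kN
  M_B = M₀a(2b-a)/L² = 12·10·(2·10-10)/20² = 3 kN·m
Load 2 — uniform load w=7 kN/m over full span:
  R_A = wL/2 = 7·20/2 = 70 kN
  M_A = wL²/12 = 7·20²/12 = 700/3 kN·m
  R_B = wL/2 = 7·20/2 = 70 kN
  M_B = -wL²/12 = -7·20²/12 = -700/3 kN·m
Superposition: R_A = 709/10 kN, M_A = 709/3 kN·m, R_B = 691/10 kN, M_B = -691/3 kN·m

R_A = 709/10 kN, M_A = 709/3 kN·m, R_B = 691/10 kN, M_B = -691/3 kN·m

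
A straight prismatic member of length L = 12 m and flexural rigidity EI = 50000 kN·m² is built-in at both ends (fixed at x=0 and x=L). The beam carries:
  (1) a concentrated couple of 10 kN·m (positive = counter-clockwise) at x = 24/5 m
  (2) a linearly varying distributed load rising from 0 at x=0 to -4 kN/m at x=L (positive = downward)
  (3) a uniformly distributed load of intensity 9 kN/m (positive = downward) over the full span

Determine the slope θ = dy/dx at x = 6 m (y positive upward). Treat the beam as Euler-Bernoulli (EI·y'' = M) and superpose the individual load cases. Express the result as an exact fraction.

θ(6) = 3/25000 rad

Load 1 — applied couple M₀=10 kN·m at a=24/5 m (b=L-a=36/5):
  θ_1 = (R_Ax²/2 - M_Ax - M₀(x-a))/EI  [x>a] with R_A=6/5, M_A=6/5 = ((6/5)·6²/2 - (6/5)·6 - 10·(6-(24/5)))/50000 = 3/62500 rad
Load 2 — triangular load w₀=-4 kN/m (0→w₀ over full span):
  θ_2 = -w₀(2x(L-x)(L-2x)(x+2L)+x²(L-x)²)/(120LEI) = -(-4)·(2·6·(12-6)·(12-2·6)·(6+2·12)+6²·(12-6)²)/(120·12·50000) = 9/125000 rad
Load 3 — uniform load w=9 kN/m over full span:
  θ_3 = -wx(L-x)(L-2x)/(12EI) = -9·6·(12-6)·(12-2·6)/(12·50000) = 0 rad
Superposition: θ = Σ θ_i = 3/25000 rad ≈ 0.000120 rad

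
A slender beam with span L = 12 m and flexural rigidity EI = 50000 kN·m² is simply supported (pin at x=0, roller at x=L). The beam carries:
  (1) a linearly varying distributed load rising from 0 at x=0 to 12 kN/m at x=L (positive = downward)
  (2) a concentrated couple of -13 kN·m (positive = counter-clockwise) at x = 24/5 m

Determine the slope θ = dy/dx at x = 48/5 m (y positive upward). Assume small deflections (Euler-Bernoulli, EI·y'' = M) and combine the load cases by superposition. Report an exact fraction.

θ(48/5) = 56129/7812500 rad

Load 1 — triangular load w₀=12 kN/m (0→w₀ over full span):
  θ_1 = -w₀(7L⁴-30L²x²+15x⁴)/(360LEI) = -12·(7·12⁴-30·12²·(48/5)²+15·(48/5)⁴)/(360·12·50000) = 13626/1953125 rad
Load 2 — applied couple M₀=-13 kN·m at a=24/5 m (b=L-a=36/5):
  θ_2 = (M₀x²/(2L)-M₀(x-a)+C₁)/EI  [x>a] with C₁=M₀(3b²-L²)/(6L)=-52/25 = ((-13)·(48/5)²/(2·12)-(-13)·((48/5)-(24/5))+(-52/25))/50000 = 13/62500 rad
Superposition: θ = Σ θ_i = 56129/7812500 rad ≈ 0.007185 rad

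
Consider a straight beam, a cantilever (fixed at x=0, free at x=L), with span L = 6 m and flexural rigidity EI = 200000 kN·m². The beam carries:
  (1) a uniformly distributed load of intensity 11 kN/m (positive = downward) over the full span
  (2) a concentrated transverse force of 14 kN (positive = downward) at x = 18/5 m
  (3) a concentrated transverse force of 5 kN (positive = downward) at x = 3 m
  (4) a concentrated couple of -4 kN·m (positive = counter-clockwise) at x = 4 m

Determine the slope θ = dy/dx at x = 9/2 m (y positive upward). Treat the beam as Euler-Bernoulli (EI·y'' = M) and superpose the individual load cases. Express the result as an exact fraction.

θ(9/2) = -207613/80000000 rad

Load 1 — uniform load w=11 kN/m over full span:
  θ_1 = -wx(x²-3Lx+3L²)/(6EI) = -11·(9/2)·((9/2)²-3·6·(9/2)+3·6²)/(6·200000) = -6237/3200000 rad
Load 2 — point force P=14 kN at a=18/5 m (b=L-a=12/5):
  θ_2 = -Pa²/(2EI)  [x>a] = -14·(18/5)²/(2·200000) = -567/1250000 rad
Load 3 — point force P=5 kN at a=3 m (b=L-a=3):
  θ_3 = -Pa²/(2EI)  [x>a] = -5·3²/(2·200000) = -9/80000 rad
Load 4 — applied couple M₀=-4 kN·m at a=4 m (b=L-a=2):
  θ_4 = M₀a/EI  [x>a] = (-4)·4/200000 = -1/12500 rad
Superposition: θ = Σ θ_i = -207613/80000000 rad ≈ -0.002595 rad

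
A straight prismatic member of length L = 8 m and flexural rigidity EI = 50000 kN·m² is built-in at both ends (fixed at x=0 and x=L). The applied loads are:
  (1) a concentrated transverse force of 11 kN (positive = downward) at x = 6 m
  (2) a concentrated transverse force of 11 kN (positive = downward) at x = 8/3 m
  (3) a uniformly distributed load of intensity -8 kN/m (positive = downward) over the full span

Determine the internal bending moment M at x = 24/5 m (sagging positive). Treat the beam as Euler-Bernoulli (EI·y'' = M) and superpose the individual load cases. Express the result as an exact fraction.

M(24/5) = -65021/5400 kN·m

Load 1 — point force P=11 kN at a=6 m (b=L-a=2):
  M_1 = Pb²(3a+b)x/L³ - Pab²/L²  [x≤a] = 11·2²·(3·6+2)·(24/5)/8³ - 11·6·2²/8² = 33/8 kN·m
Load 2 — point force P=11 kN at a=8/3 m (b=L-a=16/3):
  M_2 = Pa²(a+3b)(L-x)/L³ - Pa²b/L²  [x>a] = 11·(8/3)²·((8/3)+3·(16/3))·(8-(24/5))/8³ - 11·(8/3)²·(16/3)/8² = 352/135 kN·m
Load 3 — uniform load w=-8 kN/m over full span:
  M_3 = wLx/2 - wL²/12 - wx²/2 = (-8)·8·(24/5)/2 - (-8)·8²/12 - (-8)·(24/5)²/2 = -1408/75 kN·m
Superposition: M = Σ M_i = -65021/5400 kN·m ≈ -12.040926 kN·m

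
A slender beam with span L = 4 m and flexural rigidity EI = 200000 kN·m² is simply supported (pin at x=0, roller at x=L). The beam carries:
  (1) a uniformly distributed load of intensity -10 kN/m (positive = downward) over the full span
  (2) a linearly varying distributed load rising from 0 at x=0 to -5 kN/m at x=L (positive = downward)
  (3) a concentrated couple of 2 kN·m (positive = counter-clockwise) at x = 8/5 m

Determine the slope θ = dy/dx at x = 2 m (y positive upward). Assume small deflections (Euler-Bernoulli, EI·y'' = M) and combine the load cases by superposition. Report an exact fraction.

Load 1 — uniform load w=-10 kN/m over full span:
  θ_1 = -w(L³-6Lx²+4x³)/(24EI) = -(-10)·(4³-6·4·2²+4·2³)/(24·200000) = 0 rad
Load 2 — triangular load w₀=-5 kN/m (0→w₀ over full span):
  θ_2 = -w₀(7L⁴-30L²x²+15x⁴)/(360LEI) = -(-5)·(7·4⁴-30·4²·2²+15·2⁴)/(360·4·200000) = 7/3600000 rad
Load 3 — applied couple M₀=2 kN·m at a=8/5 m (b=L-a=12/5):
  θ_3 = (M₀x²/(2L)-M₀(x-a)+C₁)/EI  [x>a] with C₁=M₀(3b²-L²)/(6L)=8/75 = (2·2²/(2·4)-2·(2-(8/5))+(8/75))/200000 = 23/15000000 rad
Superposition: θ = Σ θ_i = 313/90000000 rad ≈ 0.000003 rad

θ(2) = 313/90000000 rad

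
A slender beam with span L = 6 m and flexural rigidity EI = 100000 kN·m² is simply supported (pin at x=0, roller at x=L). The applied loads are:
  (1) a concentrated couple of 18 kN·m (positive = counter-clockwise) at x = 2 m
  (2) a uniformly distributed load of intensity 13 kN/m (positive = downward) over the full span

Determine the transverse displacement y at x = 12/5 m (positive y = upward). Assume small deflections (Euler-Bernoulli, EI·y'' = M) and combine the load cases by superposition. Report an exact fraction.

Load 1 — applied couple M₀=18 kN·m at a=2 m (b=L-a=4):
  y_1 = (M₀x³/(6L)-M₀(x-a)²/2+C₁x)/EI  [x>a] with C₁=M₀(3b²-L²)/(6L)=6 = (18·(12/5)³/(6·6)-18·((12/5)-2)²/2+6·(12/5))/100000 = 621/3125000 m
Load 2 — uniform load w=13 kN/m over full span:
  y_2 = -wx(L³-2Lx²+x³)/(24EI) = -13·(12/5)·(6³-2·6·(12/5)²+(12/5)³)/(24·100000) = -32643/15625000 m
Superposition: y = Σ y_i = -14769/7812500 m ≈ -0.001890 m

y(12/5) = -14769/7812500 m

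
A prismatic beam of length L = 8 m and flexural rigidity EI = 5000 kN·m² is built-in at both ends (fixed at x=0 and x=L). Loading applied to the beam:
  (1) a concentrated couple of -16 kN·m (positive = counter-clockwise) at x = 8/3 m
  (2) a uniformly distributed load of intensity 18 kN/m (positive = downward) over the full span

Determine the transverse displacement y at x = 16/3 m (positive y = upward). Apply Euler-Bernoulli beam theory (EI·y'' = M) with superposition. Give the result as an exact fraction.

y(16/3) = -4928/151875 m

Load 1 — applied couple M₀=-16 kN·m at a=8/3 m (b=L-a=16/3):
  y_1 = (R_Ax³/6 - M_Ax²/2 - M₀(x-a)²/2)/EI  [x>a] with R_A=-8/3, M_A=0 = ((-8/3)·(16/3)³/6 - 0·(16/3)²/2 - (-16)·((16/3)-(8/3))²/2)/5000 = -64/30375 m
Load 2 — uniform load w=18 kN/m over full span:
  y_2 = -wx²(L-x)²/(24EI) = -18·(16/3)²·(8-(16/3))²/(24·5000) = -512/16875 m
Superposition: y = Σ y_i = -4928/151875 m ≈ -0.032448 m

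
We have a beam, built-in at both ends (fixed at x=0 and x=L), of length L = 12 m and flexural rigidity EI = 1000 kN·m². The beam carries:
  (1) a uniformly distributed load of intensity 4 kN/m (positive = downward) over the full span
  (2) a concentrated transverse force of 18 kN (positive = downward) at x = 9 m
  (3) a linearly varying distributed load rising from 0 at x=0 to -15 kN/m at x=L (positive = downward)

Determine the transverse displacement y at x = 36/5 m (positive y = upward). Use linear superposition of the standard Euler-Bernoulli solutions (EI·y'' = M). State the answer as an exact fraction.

y(36/5) = 317601/3125000 m

Load 1 — uniform load w=4 kN/m over full span:
  y_1 = -wx²(L-x)²/(24EI) = -4·(36/5)²·(12-(36/5))²/(24·1000) = -15552/78125 m
Load 2 — point force P=18 kN at a=9 m (b=L-a=3):
  y_2 = -Pb²x²(3aL-(3a+b)x)/(6L³EI)  [x≤a] = -18·3²·(36/5)²·(3·9·12-(3·9+3)·(36/5))/(6·12³·1000) = -2187/25000 m
Load 3 — triangular load w₀=-15 kN/m (0→w₀ over full span):
  y_3 = -w₀x²(L-x)²(x+2L)/(120LEI) = -(-15)·(36/5)²·(12-(36/5))²·((36/5)+2·12)/(120·12·1000) = 151632/390625 m
Superposition: y = Σ y_i = 317601/3125000 m ≈ 0.101632 m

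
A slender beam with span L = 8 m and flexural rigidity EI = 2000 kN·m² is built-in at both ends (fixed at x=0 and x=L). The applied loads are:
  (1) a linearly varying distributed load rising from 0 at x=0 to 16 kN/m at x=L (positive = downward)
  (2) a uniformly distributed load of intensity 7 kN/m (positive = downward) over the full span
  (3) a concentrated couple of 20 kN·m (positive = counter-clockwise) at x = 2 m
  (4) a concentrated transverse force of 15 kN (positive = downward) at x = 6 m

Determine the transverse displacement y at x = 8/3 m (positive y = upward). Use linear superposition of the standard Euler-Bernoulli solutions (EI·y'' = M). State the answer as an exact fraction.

Load 1 — triangular load w₀=16 kN/m (0→w₀ over full span):
  y_1 = -w₀x²(L-x)²(x+2L)/(120LEI) = -16·(8/3)²·(8-(8/3))²·((8/3)+2·8)/(120·8·2000) = -14336/455625 m
Load 2 — uniform load w=7 kN/m over full span:
  y_2 = -wx²(L-x)²/(24EI) = -7·(8/3)²·(8-(8/3))²/(24·2000) = -896/30375 m
Load 3 — applied couple M₀=20 kN·m at a=2 m (b=L-a=6):
  y_3 = (R_Ax³/6 - M_Ax²/2 - M₀(x-a)²/2)/EI  [x>a] with R_A=45/16, M_A=-15/4 = ((45/16)·(8/3)³/6 - (-15/4)·(8/3)²/2 - 20·((8/3)-2)²/2)/2000 = 2/225 m
Load 4 — point force P=15 kN at a=6 m (b=L-a=2):
  y_4 = -Pb²x²(3aL-(3a+b)x)/(6L³EI)  [x≤a] = -15·2²·(8/3)²·(3·6·8-(3·6+2)·(8/3))/(6·8³·2000) = -17/2700 m
Superposition: y = Σ y_i = -106379/1822500 m ≈ -0.058370 m

y(8/3) = -106379/1822500 m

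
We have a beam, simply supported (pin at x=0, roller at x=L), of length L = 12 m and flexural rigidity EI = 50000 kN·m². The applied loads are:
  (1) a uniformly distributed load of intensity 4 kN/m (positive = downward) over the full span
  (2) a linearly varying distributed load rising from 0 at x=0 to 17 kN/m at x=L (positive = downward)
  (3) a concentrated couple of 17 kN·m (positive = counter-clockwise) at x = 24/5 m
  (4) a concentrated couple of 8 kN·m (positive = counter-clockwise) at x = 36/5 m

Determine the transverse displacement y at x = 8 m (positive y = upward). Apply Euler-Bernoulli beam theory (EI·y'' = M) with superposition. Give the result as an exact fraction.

y(8) = -922/15625 m

Load 1 — uniform load w=4 kN/m over full span:
  y_1 = -wx(L³-2Lx²+x³)/(24EI) = -4·8·(12³-2·12·8²+8³)/(24·50000) = -176/9375 m
Load 2 — triangular load w₀=17 kN/m (0→w₀ over full span):
  y_2 = -w₀x(7L⁴-10L²x²+3x⁴)/(360LEI) = -17·8·(7·12⁴-10·12²·8²+3·8⁴)/(360·12·50000) = -1156/28125 m
Load 3 — applied couple M₀=17 kN·m at a=24/5 m (b=L-a=36/5):
  y_3 = (M₀x³/(6L)-M₀(x-a)²/2+C₁x)/EI  [x>a] with C₁=M₀(3b²-L²)/(6L)=68/25 = (17·8³/(6·12)-17·(8-(24/5))²/2+(68/25)·8)/50000 = 782/703125 m
Load 4 — applied couple M₀=8 kN·m at a=36/5 m (b=L-a=24/5):
  y_4 = (M₀x³/(6L)-M₀(x-a)²/2+C₁x)/EI  [x>a] with C₁=M₀(3b²-L²)/(6L)=-208/25 = (8·8³/(6·12)-8·(8-(36/5))²/2+(-208/25)·8)/50000 = -172/703125 m
Superposition: y = Σ y_i = -922/15625 m ≈ -0.059008 m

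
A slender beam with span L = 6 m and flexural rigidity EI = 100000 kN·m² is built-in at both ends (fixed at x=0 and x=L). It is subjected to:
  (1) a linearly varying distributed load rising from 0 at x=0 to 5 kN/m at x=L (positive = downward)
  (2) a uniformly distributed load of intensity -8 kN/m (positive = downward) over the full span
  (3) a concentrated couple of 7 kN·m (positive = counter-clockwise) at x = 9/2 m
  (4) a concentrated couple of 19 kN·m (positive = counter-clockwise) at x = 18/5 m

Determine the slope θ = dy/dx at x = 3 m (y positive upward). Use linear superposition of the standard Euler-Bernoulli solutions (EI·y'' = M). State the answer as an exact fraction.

θ(3) = 849/80000000 rad

Load 1 — triangular load w₀=5 kN/m (0→w₀ over full span):
  θ_1 = -w₀(2x(L-x)(L-2x)(x+2L)+x²(L-x)²)/(120LEI) = -5·(2·3·(6-3)·(6-2·3)·(3+2·6)+3²·(6-3)²)/(120·6·100000) = -9/1600000 rad
Load 2 — uniform load w=-8 kN/m over full span:
  θ_2 = -wx(L-x)(L-2x)/(12EI) = -(-8)·3·(6-3)·(6-2·3)/(12·100000) = 0 rad
Load 3 — applied couple M₀=7 kN·m at a=9/2 m (b=L-a=3/2):
  θ_3 = (R_Ax²/2 - M_Ax)/EI  [x≤a] with R_A=21/16, M_A=35/16 = ((21/16)·3²/2 - (35/16)·3)/100000 = -21/3200000 rad
Load 4 — applied couple M₀=19 kN·m at a=18/5 m (b=L-a=12/5):
  θ_4 = (R_Ax²/2 - M_Ax)/EI  [x≤a] with R_A=114/25, M_A=152/25 = ((114/25)·3²/2 - (152/25)·3)/100000 = 57/2500000 rad
Superposition: θ = Σ θ_i = 849/80000000 rad ≈ 0.000011 rad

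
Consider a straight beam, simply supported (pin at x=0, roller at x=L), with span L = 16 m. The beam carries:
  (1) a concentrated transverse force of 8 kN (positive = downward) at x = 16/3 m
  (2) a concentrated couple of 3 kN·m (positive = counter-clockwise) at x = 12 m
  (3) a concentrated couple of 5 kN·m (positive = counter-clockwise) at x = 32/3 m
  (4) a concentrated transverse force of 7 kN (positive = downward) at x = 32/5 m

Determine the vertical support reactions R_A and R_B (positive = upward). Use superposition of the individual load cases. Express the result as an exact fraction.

Load 1 — point force P=8 kN at a=16/3 m (b=L-a=32/3):
  R_A = Pb/L = 8·(32/3)/16 = 16/3 kN
  R_B = Pa/L = 8·(16/3)/16 = 8/3 kN
Load 2 — applied couple M₀=3 kN·m at a=12 m (b=L-a=4):
  R_A = M₀/L = 3/16 kN
  R_B = -M₀/L = -3/16 kN
Load 3 — applied couple M₀=5 kN·m at a=32/3 m (b=L-a=16/3):
  R_A = M₀/L = 5/16 kN
  R_B = -M₀/L = -5/16 kN
Load 4 — point force P=7 kN at a=32/5 m (b=L-a=48/5):
  R_A = Pb/L = 7·(48/5)/16 = 21/5 kN
  R_B = Pa/L = 7·(32/5)/16 = 14/5 kN
Superposition: R_A = 301/30 kN, R_B = 149/30 kN

R_A = 301/30 kN, R_B = 149/30 kN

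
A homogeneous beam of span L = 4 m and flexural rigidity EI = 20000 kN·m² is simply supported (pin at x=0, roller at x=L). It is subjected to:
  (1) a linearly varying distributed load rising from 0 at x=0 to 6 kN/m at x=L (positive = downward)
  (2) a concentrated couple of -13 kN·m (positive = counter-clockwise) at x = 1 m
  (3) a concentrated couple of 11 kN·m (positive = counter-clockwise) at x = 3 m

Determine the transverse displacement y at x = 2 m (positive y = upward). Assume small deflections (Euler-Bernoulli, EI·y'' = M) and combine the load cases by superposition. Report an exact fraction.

y(2) = -7/5000 m

Load 1 — triangular load w₀=6 kN/m (0→w₀ over full span):
  y_1 = -w₀x(7L⁴-10L²x²+3x⁴)/(360LEI) = -6·2·(7·4⁴-10·4²·2²+3·2⁴)/(360·4·20000) = -1/2000 m
Load 2 — applied couple M₀=-13 kN·m at a=1 m (b=L-a=3):
  y_2 = (M₀x³/(6L)-M₀(x-a)²/2+C₁x)/EI  [x>a] with C₁=M₀(3b²-L²)/(6L)=-143/24 = ((-13)·2³/(6·4)-(-13)·(2-1)²/2+(-143/24)·2)/20000 = -39/80000 m
Load 3 — applied couple M₀=11 kN·m at a=3 m (b=L-a=1):
  y_3 = (M₀x³/(6L)+C₁x)/EI  [x≤a] with C₁=M₀(3b²-L²)/(6L)=-143/24 = (11·2³/(6·4)+(-143/24)·2)/20000 = -33/80000 m
Superposition: y = Σ y_i = -7/5000 m ≈ -0.001400 m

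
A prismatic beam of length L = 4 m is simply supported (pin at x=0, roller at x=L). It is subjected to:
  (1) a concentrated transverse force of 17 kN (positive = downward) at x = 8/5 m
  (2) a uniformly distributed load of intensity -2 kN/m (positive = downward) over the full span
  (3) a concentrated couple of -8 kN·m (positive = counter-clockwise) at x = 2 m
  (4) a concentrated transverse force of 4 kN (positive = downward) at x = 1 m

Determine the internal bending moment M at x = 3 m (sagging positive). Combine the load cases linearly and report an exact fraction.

Load 1 — point force P=17 kN at a=8/5 m (b=L-a=12/5):
  M_1 = Pa(L-x)/L  [x>a] = 17·(8/5)·(4-3)/4 = 34/5 kN·m
Load 2 — uniform load w=-2 kN/m over full span:
  M_2 = wx(L-x)/2 = (-2)·3·(4-3)/2 = -3 kN·m
Load 3 — applied couple M₀=-8 kN·m at a=2 m (b=L-a=2):
  M_3 = M₀x/L - M₀  [x>a] = (-8)·3/4 - (-8) = 2 kN·m
Load 4 — point force P=4 kN at a=1 m (b=L-a=3):
  M_4 = Pa(L-x)/L  [x>a] = 4·1·(4-3)/4 = 1 kN·m
Superposition: M = Σ M_i = 34/5 kN·m ≈ 6.800000 kN·m

M(3) = 34/5 kN·m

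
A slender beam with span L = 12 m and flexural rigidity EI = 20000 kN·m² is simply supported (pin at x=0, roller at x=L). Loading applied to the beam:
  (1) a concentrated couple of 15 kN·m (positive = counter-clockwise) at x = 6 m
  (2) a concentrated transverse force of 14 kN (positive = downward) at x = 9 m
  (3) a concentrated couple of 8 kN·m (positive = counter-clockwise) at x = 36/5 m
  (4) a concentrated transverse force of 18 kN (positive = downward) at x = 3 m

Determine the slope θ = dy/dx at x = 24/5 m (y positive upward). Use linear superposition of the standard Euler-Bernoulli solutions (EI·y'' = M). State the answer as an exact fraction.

θ(24/5) = -1189/500000 rad

Load 1 — applied couple M₀=15 kN·m at a=6 m (b=L-a=6):
  θ_1 = (M₀x²/(2L)+C₁)/EI  [x≤a] with C₁=M₀(3b²-L²)/(6L)=-15/2 = (15·(24/5)²/(2·12)+(-15/2))/20000 = 69/200000 rad
Load 2 — point force P=14 kN at a=9 m (b=L-a=3):
  θ_2 = -Pb(L²-b²-3x²)/(6LEI)  [x≤a] = -14·3·(12²-3²-3·(24/5)²)/(6·12·20000) = -3843/2000000 rad
Load 3 — applied couple M₀=8 kN·m at a=36/5 m (b=L-a=24/5):
  θ_3 = (M₀x²/(2L)+C₁)/EI  [x≤a] with C₁=M₀(3b²-L²)/(6L)=-208/25 = (8·(24/5)²/(2·12)+(-208/25))/20000 = -1/31250 rad
Load 4 — point force P=18 kN at a=3 m (b=L-a=9):
  θ_4 = -Pa(2L²-6Lx+3x²+a²)/(6LEI)  [x>a] = -18·3·(2·12²-6·12·(24/5)+3·(24/5)²+3²)/(6·12·20000) = -1539/2000000 rad
Superposition: θ = Σ θ_i = -1189/500000 rad ≈ -0.002378 rad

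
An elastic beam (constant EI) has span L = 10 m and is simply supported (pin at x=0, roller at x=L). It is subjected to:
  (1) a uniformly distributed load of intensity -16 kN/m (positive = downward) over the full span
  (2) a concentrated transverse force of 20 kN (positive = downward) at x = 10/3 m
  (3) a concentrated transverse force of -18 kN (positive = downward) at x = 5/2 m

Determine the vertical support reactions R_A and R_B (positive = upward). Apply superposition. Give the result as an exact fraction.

R_A = -481/6 kN, R_B = -467/6 kN

Load 1 — uniform load w=-16 kN/m over full span:
  R_A = wL/2 = (-16)·10/2 = -80 kN
  R_B = wL/2 = (-16)·10/2 = -80 kN
Load 2 — point force P=20 kN at a=10/3 m (b=L-a=20/3):
  R_A = Pb/L = 20·(20/3)/10 = 40/3 kN
  R_B = Pa/L = 20·(10/3)/10 = 20/3 kN
Load 3 — point force P=-18 kN at a=5/2 m (b=L-a=15/2):
  R_A = Pb/L = (-18)·(15/2)/10 = -27/2 kN
  R_B = Pa/L = (-18)·(5/2)/10 = -9/2 kN
Superposition: R_A = -481/6 kN, R_B = -467/6 kN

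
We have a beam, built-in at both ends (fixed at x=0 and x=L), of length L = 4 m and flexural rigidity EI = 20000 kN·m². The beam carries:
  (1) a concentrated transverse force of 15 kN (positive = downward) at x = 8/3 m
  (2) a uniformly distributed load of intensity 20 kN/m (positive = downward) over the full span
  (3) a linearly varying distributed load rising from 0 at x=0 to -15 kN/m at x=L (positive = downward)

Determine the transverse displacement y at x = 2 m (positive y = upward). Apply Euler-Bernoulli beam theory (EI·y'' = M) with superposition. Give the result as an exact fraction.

Load 1 — point force P=15 kN at a=8/3 m (b=L-a=4/3):
  y_1 = -Pb²x²(3aL-(3a+b)x)/(6L³EI)  [x≤a] = -15·(4/3)²·2²·(3·(8/3)·4-(3·(8/3)+(4/3))·2)/(6·4³·20000) = -1/5400 m
Load 2 — uniform load w=20 kN/m over full span:
  y_2 = -wx²(L-x)²/(24EI) = -20·2²·(4-2)²/(24·20000) = -1/1500 m
Load 3 — triangular load w₀=-15 kN/m (0→w₀ over full span):
  y_3 = -w₀x²(L-x)²(x+2L)/(120LEI) = -(-15)·2²·(4-2)²·(2+2·4)/(120·4·20000) = 1/4000 m
Superposition: y = Σ y_i = -13/21600 m ≈ -0.000602 m

y(2) = -13/21600 m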